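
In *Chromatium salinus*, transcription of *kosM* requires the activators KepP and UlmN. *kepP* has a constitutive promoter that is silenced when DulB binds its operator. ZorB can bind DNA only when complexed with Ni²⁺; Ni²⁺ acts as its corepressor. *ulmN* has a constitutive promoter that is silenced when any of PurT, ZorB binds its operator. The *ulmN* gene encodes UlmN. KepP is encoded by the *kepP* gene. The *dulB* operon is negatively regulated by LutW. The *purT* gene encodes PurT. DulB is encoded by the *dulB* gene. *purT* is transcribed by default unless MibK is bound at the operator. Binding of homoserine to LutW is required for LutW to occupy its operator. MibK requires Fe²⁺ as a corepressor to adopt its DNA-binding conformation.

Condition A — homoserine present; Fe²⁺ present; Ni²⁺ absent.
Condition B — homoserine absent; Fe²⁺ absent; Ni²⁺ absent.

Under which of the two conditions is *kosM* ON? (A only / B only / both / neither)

A only

Condition A:
Homoserine is present, so LutW is active.
With repressor LutW bound, *dulB* is not transcribed.
So DulB is not produced.
With no repressor bound, *kepP* is transcribed.
So KepP is produced and active.
Fe²⁺ is present, so MibK is active.
With repressor MibK bound, *purT* is not transcribed.
So PurT is not produced.
Ni²⁺ is absent, so ZorB is inactive.
With no repressor bound, *ulmN* is transcribed.
So UlmN is produced and active.
No repressor is bound and KepP and UlmN are active, so *kosM* is transcribed.
→ *kosM* is ON in A.
Condition B:
Homoserine is absent, so LutW is inactive.
With no repressor bound, *dulB* is transcribed.
So DulB is produced and active.
With repressor DulB bound, *kepP* is not transcribed.
So KepP is not produced.
Fe²⁺ is absent, so MibK is inactive.
With no repressor bound, *purT* is transcribed.
So PurT is produced and active.
Ni²⁺ is absent, so ZorB is inactive.
With repressor PurT bound, *ulmN* is not transcribed.
So UlmN is not produced.
Required activator KepP is absent, so *kosM* is not transcribed.
→ *kosM* is OFF in B.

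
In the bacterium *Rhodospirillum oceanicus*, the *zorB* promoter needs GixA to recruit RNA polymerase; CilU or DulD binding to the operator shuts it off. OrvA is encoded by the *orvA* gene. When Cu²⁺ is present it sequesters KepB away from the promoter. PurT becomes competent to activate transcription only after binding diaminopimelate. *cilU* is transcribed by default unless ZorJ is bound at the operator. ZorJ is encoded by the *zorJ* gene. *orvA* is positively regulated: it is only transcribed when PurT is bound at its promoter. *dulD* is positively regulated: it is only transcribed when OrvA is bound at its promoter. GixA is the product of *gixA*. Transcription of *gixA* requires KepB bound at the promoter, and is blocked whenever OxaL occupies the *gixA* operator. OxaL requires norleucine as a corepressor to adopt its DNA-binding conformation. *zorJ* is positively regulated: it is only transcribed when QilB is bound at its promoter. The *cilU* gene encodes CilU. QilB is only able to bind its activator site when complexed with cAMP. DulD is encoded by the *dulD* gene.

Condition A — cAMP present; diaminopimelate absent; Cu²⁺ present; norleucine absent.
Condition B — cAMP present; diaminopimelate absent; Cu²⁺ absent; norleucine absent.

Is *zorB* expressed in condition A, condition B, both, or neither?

Condition A:
cAMP is present, so QilB is active.
No repressor is bound and QilB is active, so *zorJ* is transcribed.
So ZorJ is produced and active.
With repressor ZorJ bound, *cilU* is not transcribed.
So CilU is not produced.
Diaminopimelate is absent, so PurT is inactive.
Required activator PurT is absent, so *orvA* is not transcribed.
So OrvA is not produced.
Required activator OrvA is absent, so *dulD* is not transcribed.
So DulD is not produced.
Cu²⁺ is present, so KepB is inactive.
Norleucine is absent, so OxaL is inactive.
Required activator KepB is absent, so *gixA* is not transcribed.
So GixA is not produced.
Required activator GixA is absent, so *zorB* is not transcribed.
→ *zorB* is OFF in A.
Condition B:
cAMP is present, so QilB is active.
No repressor is bound and QilB is active, so *zorJ* is transcribed.
So ZorJ is produced and active.
With repressor ZorJ bound, *cilU* is not transcribed.
So CilU is not produced.
Diaminopimelate is absent, so PurT is inactive.
Required activator PurT is absent, so *orvA* is not transcribed.
So OrvA is not produced.
Required activator OrvA is absent, so *dulD* is not transcribed.
So DulD is not produced.
Cu²⁺ is absent, so KepB is active.
Norleucine is absent, so OxaL is inactive.
No repressor is bound and KepB is active, so *gixA* is transcribed.
So GixA is produced and active.
No repressor is bound and GixA is active, so *zorB* is transcribed.
→ *zorB* is ON in B.

B only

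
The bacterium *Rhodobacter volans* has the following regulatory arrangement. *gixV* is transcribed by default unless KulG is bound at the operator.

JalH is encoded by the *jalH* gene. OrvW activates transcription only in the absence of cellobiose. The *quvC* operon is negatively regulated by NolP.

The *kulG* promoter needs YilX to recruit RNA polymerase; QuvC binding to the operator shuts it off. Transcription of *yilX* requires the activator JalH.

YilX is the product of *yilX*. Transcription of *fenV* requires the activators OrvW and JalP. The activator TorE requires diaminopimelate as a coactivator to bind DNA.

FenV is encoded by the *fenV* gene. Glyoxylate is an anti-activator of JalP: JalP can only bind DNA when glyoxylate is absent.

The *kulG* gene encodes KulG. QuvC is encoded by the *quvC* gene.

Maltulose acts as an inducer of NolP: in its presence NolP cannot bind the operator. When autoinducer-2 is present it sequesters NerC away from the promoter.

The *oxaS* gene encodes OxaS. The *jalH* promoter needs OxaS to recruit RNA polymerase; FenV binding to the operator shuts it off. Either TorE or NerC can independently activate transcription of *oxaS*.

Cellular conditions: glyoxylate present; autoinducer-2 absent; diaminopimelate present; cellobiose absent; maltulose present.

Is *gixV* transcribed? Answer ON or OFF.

ON

Cellobiose is absent, so OrvW is active.
Glyoxylate is present, so JalP is inactive.
Required activator JalP is absent, so *fenV* is not transcribed.
So FenV is not produced.
Diaminopimelate is present, so TorE is active.
Autoinducer-2 is absent, so NerC is active.
Activator TorE is present, so *oxaS* is transcribed.
So OxaS is produced and active.
No repressor is bound and OxaS is active, so *jalH* is transcribed.
So JalH is produced and active.
No repressor is bound and JalH is active, so *yilX* is transcribed.
So YilX is produced and active.
Maltulose is present, so NolP is inactive.
With no repressor bound, *quvC* is transcribed.
So QuvC is produced and active.
With repressor QuvC bound, *kulG* is not transcribed.
So KulG is not produced.
With no repressor bound, *gixV* is transcribed.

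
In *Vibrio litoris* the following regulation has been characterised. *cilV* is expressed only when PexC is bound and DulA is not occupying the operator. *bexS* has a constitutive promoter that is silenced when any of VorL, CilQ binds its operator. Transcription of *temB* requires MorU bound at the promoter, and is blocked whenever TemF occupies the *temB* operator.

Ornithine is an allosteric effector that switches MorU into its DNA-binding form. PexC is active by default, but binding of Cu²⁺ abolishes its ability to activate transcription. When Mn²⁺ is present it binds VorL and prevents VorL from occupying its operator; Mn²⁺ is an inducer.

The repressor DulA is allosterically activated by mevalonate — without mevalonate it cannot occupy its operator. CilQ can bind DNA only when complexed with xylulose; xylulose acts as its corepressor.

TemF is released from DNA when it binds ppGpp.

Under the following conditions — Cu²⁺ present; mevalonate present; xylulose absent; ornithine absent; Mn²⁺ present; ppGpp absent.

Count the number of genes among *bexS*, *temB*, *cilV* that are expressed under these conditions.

Mn²⁺ is present, so VorL is inactive.
Xylulose is absent, so CilQ is inactive.
With no repressor bound, *bexS* is transcribed.
→ *bexS* is ON.
ppGpp is absent, so TemF is active.
Ornithine is absent, so MorU is inactive.
With repressor TemF bound, *temB* is not transcribed.
→ *temB* is OFF.
Cu²⁺ is present, so PexC is inactive.
Mevalonate is present, so DulA is active.
With repressor DulA bound, *cilV* is not transcribed.
→ *cilV* is OFF.
1 of the 3 genes is transcribed.

1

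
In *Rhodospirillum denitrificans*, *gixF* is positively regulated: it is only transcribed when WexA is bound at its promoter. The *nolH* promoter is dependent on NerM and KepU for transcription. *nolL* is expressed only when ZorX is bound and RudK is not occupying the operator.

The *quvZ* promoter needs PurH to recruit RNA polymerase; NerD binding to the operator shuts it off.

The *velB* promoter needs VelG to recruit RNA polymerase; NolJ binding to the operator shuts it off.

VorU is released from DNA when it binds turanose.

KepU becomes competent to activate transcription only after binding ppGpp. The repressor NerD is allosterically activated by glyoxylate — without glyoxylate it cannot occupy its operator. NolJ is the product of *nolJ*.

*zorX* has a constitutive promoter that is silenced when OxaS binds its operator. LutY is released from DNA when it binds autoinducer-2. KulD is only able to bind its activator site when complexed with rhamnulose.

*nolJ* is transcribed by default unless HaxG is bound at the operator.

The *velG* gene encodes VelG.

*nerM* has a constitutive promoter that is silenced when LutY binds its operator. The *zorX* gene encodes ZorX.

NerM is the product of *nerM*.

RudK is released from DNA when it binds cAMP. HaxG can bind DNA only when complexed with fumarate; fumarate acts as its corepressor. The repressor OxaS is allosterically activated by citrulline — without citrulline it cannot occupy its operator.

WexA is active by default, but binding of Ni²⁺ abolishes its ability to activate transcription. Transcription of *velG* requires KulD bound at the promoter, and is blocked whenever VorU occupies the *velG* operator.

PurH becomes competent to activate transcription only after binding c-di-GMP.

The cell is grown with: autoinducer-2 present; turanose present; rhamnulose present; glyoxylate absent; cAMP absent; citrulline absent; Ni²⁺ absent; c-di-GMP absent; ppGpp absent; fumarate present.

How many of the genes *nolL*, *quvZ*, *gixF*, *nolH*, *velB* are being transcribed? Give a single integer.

cAMP is absent, so RudK is active.
Citrulline is absent, so OxaS is inactive.
With no repressor bound, *zorX* is transcribed.
So ZorX is produced and active.
With repressor RudK bound, *nolL* is not transcribed.
→ *nolL* is OFF.
c-di-GMP is absent, so PurH is inactive.
Glyoxylate is absent, so NerD is inactive.
Required activator PurH is absent, so *quvZ* is not transcribed.
→ *quvZ* is OFF.
Ni²⁺ is absent, so WexA is active.
No repressor is bound and WexA is active, so *gixF* is transcribed.
→ *gixF* is ON.
Autoinducer-2 is present, so LutY is inactive.
With no repressor bound, *nerM* is transcribed.
So NerM is produced and active.
ppGpp is absent, so KepU is inactive.
Required activator KepU is absent, so *nolH* is not transcribed.
→ *nolH* is OFF.
Rhamnulose is present, so KulD is active.
Turanose is present, so VorU is inactive.
No repressor is bound and KulD is active, so *velG* is transcribed.
So VelG is produced and active.
Fumarate is present, so HaxG is active.
With repressor HaxG bound, *nolJ* is not transcribed.
So NolJ is not produced.
No repressor is bound and VelG is active, so *velB* is transcribed.
→ *velB* is ON.
2 of the 5 genes are transcribed.

2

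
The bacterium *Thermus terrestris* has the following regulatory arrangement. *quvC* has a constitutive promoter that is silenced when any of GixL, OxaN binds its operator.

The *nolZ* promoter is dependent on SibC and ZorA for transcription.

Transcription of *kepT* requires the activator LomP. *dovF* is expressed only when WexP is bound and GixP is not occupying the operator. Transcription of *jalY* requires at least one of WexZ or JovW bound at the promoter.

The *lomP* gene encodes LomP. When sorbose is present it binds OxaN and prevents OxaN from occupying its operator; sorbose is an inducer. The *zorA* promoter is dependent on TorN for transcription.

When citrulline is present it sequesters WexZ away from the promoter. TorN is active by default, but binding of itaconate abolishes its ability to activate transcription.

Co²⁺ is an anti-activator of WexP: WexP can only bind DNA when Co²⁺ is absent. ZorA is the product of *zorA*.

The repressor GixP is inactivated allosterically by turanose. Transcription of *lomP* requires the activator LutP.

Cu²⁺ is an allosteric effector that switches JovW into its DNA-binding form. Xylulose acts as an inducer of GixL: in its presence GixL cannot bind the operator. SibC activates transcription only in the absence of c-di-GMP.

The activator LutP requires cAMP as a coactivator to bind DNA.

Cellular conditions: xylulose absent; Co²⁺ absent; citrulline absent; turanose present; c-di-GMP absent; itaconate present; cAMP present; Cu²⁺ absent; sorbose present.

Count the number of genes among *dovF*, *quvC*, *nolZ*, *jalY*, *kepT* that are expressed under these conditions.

Co²⁺ is absent, so WexP is active.
Turanose is present, so GixP is inactive.
No repressor is bound and WexP is active, so *dovF* is transcribed.
→ *dovF* is ON.
Xylulose is absent, so GixL is active.
Sorbose is present, so OxaN is inactive.
With repressor GixL bound, *quvC* is not transcribed.
→ *quvC* is OFF.
c-di-GMP is absent, so SibC is active.
Itaconate is present, so TorN is inactive.
Required activator TorN is absent, so *zorA* is not transcribed.
So ZorA is not produced.
Required activator ZorA is absent, so *nolZ* is not transcribed.
→ *nolZ* is OFF.
Citrulline is absent, so WexZ is active.
Cu²⁺ is absent, so JovW is inactive.
Activator WexZ is present, so *jalY* is transcribed.
→ *jalY* is ON.
cAMP is present, so LutP is active.
No repressor is bound and LutP is active, so *lomP* is transcribed.
So LomP is produced and active.
No repressor is bound and LomP is active, so *kepT* is transcribed.
→ *kepT* is ON.
3 of the 5 genes are transcribed.

3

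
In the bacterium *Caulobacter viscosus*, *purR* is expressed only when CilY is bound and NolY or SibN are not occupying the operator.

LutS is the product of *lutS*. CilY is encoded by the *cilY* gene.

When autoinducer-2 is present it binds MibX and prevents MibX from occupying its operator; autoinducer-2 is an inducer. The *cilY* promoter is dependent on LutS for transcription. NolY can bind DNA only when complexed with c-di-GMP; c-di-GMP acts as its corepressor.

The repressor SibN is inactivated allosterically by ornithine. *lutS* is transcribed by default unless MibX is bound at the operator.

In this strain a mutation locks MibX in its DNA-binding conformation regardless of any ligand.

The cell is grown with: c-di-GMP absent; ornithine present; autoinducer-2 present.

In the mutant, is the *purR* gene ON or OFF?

MibX is constitutively active in this strain.
With repressor MibX bound, *lutS* is not transcribed.
So LutS is not produced.
Required activator LutS is absent, so *cilY* is not transcribed.
So CilY is not produced.
c-di-GMP is absent, so NolY is inactive.
Ornithine is present, so SibN is inactive.
Required activator CilY is absent, so *purR* is not transcribed.

OFF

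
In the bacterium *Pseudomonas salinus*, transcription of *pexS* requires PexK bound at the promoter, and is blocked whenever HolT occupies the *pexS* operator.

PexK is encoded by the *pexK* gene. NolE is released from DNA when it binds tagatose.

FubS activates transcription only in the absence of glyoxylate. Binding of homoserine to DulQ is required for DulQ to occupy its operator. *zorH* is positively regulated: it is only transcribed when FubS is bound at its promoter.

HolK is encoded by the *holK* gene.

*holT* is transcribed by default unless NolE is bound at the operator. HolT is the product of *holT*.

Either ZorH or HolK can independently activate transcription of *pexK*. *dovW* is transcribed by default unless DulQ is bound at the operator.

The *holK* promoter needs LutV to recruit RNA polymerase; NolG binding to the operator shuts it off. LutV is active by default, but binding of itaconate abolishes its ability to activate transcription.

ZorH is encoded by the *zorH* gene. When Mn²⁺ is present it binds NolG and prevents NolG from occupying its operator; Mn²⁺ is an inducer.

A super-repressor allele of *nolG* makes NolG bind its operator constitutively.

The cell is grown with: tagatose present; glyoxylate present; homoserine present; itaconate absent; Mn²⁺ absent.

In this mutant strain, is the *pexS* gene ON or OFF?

Tagatose is present, so NolE is inactive.
With no repressor bound, *holT* is transcribed.
So HolT is produced and active.
Glyoxylate is present, so FubS is inactive.
Required activator FubS is absent, so *zorH* is not transcribed.
So ZorH is not produced.
Itaconate is absent, so LutV is active.
NolG is constitutively active in this strain.
With repressor NolG bound, *holK* is not transcribed.
So HolK is not produced.
No activator is available at the *pexK* promoter, so *pexK* is not transcribed.
So PexK is not produced.
With repressor HolT bound, *pexS* is not transcribed.

OFF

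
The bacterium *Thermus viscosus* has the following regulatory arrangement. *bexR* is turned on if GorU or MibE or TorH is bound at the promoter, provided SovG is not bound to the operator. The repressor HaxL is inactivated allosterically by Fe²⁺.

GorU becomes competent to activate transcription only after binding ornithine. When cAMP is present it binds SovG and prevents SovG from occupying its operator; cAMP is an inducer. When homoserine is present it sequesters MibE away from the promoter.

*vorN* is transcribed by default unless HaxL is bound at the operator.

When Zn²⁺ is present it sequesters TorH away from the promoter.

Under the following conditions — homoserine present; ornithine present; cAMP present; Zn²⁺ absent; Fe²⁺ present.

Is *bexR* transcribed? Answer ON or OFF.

Ornithine is present, so GorU is active.
Homoserine is present, so MibE is inactive.
Zn²⁺ is absent, so TorH is active.
cAMP is present, so SovG is inactive.
Activator GorU is present, so *bexR* is transcribed.

ON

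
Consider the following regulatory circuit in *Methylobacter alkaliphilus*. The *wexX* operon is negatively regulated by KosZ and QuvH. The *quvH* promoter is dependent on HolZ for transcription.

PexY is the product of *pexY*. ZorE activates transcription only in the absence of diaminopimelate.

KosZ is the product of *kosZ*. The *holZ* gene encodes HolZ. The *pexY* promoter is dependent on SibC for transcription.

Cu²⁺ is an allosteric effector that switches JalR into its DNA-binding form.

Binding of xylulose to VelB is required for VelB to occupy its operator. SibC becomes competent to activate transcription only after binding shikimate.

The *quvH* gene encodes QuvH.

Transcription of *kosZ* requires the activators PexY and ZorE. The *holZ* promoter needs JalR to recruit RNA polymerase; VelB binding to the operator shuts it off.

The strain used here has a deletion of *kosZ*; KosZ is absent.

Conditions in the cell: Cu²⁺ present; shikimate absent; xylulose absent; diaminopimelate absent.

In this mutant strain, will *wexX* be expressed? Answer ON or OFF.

OFF

KosZ is non-functional in this strain, so it has no effect.
Xylulose is absent, so VelB is inactive.
Cu²⁺ is present, so JalR is active.
No repressor is bound and JalR is active, so *holZ* is transcribed.
So HolZ is produced and active.
No repressor is bound and HolZ is active, so *quvH* is transcribed.
So QuvH is produced and active.
With repressor QuvH bound, *wexX* is not transcribed.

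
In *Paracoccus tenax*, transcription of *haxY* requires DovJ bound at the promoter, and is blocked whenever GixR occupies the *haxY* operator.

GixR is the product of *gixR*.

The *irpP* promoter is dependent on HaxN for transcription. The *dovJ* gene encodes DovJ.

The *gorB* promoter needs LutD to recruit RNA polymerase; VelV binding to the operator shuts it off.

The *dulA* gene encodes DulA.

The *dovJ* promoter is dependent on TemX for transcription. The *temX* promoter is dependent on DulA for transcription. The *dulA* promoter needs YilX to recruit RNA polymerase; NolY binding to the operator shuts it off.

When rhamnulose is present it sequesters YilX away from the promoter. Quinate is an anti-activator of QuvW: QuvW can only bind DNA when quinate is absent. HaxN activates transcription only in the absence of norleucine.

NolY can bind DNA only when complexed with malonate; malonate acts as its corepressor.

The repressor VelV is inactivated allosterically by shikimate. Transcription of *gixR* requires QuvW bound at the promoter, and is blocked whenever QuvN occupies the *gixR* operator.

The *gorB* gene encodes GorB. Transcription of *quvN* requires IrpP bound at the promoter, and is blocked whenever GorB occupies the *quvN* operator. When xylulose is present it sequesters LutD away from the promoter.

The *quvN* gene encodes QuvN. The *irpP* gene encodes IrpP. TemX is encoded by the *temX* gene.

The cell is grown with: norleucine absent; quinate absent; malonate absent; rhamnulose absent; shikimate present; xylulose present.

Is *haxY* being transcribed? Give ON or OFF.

Quinate is absent, so QuvW is active.
Norleucine is absent, so HaxN is active.
No repressor is bound and HaxN is active, so *irpP* is transcribed.
So IrpP is produced and active.
Xylulose is present, so LutD is inactive.
Shikimate is present, so VelV is inactive.
Required activator LutD is absent, so *gorB* is not transcribed.
So GorB is not produced.
No repressor is bound and IrpP is active, so *quvN* is transcribed.
So QuvN is produced and active.
With repressor QuvN bound, *gixR* is not transcribed.
So GixR is not produced.
Malonate is absent, so NolY is inactive.
Rhamnulose is absent, so YilX is active.
No repressor is bound and YilX is active, so *dulA* is transcribed.
So DulA is produced and active.
No repressor is bound and DulA is active, so *temX* is transcribed.
So TemX is produced and active.
No repressor is bound and TemX is active, so *dovJ* is transcribed.
So DovJ is produced and active.
No repressor is bound and DovJ is active, so *haxY* is transcribed.

ON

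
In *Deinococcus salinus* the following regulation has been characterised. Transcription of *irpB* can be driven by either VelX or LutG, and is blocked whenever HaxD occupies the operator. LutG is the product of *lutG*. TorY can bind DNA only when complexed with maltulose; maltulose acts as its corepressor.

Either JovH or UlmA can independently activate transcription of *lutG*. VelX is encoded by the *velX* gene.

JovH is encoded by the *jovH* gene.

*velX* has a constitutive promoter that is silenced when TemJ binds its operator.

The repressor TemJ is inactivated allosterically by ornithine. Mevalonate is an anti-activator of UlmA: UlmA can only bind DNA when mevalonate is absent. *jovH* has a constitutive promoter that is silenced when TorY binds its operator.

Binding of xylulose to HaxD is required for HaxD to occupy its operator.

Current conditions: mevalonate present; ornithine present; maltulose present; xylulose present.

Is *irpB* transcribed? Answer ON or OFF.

Ornithine is present, so TemJ is inactive.
With no repressor bound, *velX* is transcribed.
So VelX is produced and active.
Xylulose is present, so HaxD is active.
Maltulose is present, so TorY is active.
With repressor TorY bound, *jovH* is not transcribed.
So JovH is not produced.
Mevalonate is present, so UlmA is inactive.
No activator is available at the *lutG* promoter, so *lutG* is not transcribed.
So LutG is not produced.
With repressor HaxD bound, *irpB* is not transcribed.

OFF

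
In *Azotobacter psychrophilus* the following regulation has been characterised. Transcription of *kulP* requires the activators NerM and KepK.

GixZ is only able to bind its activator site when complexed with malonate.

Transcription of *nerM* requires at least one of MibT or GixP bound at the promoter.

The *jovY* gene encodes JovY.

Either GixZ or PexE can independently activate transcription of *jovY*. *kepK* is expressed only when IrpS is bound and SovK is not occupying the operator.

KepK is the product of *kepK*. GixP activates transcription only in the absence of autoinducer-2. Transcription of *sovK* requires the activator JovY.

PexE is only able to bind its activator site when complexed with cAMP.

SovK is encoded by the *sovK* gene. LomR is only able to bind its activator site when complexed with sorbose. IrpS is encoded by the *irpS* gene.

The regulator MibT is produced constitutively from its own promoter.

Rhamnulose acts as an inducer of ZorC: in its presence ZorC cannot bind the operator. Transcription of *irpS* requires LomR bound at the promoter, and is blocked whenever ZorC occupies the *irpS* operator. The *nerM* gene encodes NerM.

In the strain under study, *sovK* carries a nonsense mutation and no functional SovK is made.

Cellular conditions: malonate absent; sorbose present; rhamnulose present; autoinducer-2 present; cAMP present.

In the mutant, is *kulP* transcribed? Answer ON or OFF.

MibT is produced constitutively and is active.
Autoinducer-2 is present, so GixP is inactive.
Activator MibT is present, so *nerM* is transcribed.
So NerM is produced and active.
Rhamnulose is present, so ZorC is inactive.
Sorbose is present, so LomR is active.
No repressor is bound and LomR is active, so *irpS* is transcribed.
So IrpS is produced and active.
SovK is non-functional in this strain, so it has no effect.
No repressor is bound and IrpS is active, so *kepK* is transcribed.
So KepK is produced and active.
No repressor is bound and NerM and KepK are active, so *kulP* is transcribed.

ON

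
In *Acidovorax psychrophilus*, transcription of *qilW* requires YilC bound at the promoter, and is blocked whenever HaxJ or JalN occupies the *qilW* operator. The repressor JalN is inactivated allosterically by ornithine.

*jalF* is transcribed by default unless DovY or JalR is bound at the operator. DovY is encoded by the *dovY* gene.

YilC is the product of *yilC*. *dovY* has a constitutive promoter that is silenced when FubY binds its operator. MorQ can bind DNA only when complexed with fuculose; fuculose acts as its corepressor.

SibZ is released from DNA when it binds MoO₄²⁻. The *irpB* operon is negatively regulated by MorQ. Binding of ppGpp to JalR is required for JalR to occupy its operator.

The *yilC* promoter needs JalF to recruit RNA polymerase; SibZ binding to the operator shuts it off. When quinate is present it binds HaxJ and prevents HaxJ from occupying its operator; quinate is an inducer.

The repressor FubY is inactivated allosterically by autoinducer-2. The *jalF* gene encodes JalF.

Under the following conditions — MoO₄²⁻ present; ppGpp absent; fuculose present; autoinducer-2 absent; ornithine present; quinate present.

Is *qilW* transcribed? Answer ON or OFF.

ON

Autoinducer-2 is absent, so FubY is active.
With repressor FubY bound, *dovY* is not transcribed.
So DovY is not produced.
ppGpp is absent, so JalR is inactive.
With no repressor bound, *jalF* is transcribed.
So JalF is produced and active.
MoO₄²⁻ is present, so SibZ is inactive.
No repressor is bound and JalF is active, so *yilC* is transcribed.
So YilC is produced and active.
Quinate is present, so HaxJ is inactive.
Ornithine is present, so JalN is inactive.
No repressor is bound and YilC is active, so *qilW* is transcribed.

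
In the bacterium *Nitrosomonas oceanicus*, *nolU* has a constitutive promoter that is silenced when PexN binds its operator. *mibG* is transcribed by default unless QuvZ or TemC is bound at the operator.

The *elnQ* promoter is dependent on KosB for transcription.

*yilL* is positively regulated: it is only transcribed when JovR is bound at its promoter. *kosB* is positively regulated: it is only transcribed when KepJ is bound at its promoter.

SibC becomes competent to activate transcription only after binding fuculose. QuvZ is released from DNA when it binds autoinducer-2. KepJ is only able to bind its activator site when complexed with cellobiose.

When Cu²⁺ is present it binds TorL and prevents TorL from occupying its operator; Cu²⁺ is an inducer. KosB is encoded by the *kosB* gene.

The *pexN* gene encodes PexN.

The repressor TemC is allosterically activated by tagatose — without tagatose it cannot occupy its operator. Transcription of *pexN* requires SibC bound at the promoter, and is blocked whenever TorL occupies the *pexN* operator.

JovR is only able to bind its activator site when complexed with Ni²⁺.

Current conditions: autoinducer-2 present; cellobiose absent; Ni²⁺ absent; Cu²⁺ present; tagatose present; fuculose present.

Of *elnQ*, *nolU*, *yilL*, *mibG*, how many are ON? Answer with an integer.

Cellobiose is absent, so KepJ is inactive.
Required activator KepJ is absent, so *kosB* is not transcribed.
So KosB is not produced.
Required activator KosB is absent, so *elnQ* is not transcribed.
→ *elnQ* is OFF.
Cu²⁺ is present, so TorL is inactive.
Fuculose is present, so SibC is active.
No repressor is bound and SibC is active, so *pexN* is transcribed.
So PexN is produced and active.
With repressor PexN bound, *nolU* is not transcribed.
→ *nolU* is OFF.
Ni²⁺ is absent, so JovR is inactive.
Required activator JovR is absent, so *yilL* is not transcribed.
→ *yilL* is OFF.
Autoinducer-2 is present, so QuvZ is inactive.
Tagatose is present, so TemC is active.
With repressor TemC bound, *mibG* is not transcribed.
→ *mibG* is OFF.
0 of the 4 genes are transcribed.

0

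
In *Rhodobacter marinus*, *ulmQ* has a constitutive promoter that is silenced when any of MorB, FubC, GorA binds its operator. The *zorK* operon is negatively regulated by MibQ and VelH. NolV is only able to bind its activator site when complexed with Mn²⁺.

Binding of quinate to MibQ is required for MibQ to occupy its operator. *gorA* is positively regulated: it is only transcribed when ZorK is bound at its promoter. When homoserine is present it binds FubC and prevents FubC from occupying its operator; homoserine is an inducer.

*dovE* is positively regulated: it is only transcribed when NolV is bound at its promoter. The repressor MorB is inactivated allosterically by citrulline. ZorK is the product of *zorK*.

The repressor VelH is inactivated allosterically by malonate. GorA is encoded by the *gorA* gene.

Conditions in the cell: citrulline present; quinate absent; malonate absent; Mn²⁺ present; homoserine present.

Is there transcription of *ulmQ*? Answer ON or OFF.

Citrulline is present, so MorB is inactive.
Homoserine is present, so FubC is inactive.
Quinate is absent, so MibQ is inactive.
Malonate is absent, so VelH is active.
With repressor VelH bound, *zorK* is not transcribed.
So ZorK is not produced.
Required activator ZorK is absent, so *gorA* is not transcribed.
So GorA is not produced.
With no repressor bound, *ulmQ* is transcribed.

ON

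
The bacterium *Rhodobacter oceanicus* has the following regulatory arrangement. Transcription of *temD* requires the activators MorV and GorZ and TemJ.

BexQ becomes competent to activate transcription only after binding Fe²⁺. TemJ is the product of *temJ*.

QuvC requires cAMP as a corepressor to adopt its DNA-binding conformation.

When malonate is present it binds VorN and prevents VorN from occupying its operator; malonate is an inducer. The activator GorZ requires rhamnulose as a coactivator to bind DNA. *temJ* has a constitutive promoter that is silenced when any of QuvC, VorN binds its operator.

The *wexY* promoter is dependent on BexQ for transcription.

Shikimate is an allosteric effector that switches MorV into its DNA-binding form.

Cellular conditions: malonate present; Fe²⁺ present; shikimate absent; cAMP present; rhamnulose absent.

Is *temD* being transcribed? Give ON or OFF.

Shikimate is absent, so MorV is inactive.
Rhamnulose is absent, so GorZ is inactive.
cAMP is present, so QuvC is active.
Malonate is present, so VorN is inactive.
With repressor QuvC bound, *temJ* is not transcribed.
So TemJ is not produced.
Required activator MorV is absent, so *temD* is not transcribed.

OFF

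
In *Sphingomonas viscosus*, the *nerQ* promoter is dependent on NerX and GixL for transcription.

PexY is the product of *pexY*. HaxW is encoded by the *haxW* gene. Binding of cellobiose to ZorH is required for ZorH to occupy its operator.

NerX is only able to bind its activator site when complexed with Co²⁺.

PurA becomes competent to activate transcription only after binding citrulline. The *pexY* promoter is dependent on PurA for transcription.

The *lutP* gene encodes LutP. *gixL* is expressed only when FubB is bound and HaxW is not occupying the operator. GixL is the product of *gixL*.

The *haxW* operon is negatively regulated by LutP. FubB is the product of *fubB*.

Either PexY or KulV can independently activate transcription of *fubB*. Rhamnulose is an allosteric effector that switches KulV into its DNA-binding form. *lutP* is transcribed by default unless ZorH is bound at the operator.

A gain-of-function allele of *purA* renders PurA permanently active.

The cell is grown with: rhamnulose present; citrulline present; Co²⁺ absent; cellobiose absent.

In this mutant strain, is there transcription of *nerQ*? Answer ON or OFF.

OFF

Co²⁺ is absent, so NerX is inactive.
PurA is constitutively active in this strain.
No repressor is bound and PurA is active, so *pexY* is transcribed.
So PexY is produced and active.
Rhamnulose is present, so KulV is active.
Activator PexY is present, so *fubB* is transcribed.
So FubB is produced and active.
Cellobiose is absent, so ZorH is inactive.
With no repressor bound, *lutP* is transcribed.
So LutP is produced and active.
With repressor LutP bound, *haxW* is not transcribed.
So HaxW is not produced.
No repressor is bound and FubB is active, so *gixL* is transcribed.
So GixL is produced and active.
Required activator NerX is absent, so *nerQ* is not transcribed.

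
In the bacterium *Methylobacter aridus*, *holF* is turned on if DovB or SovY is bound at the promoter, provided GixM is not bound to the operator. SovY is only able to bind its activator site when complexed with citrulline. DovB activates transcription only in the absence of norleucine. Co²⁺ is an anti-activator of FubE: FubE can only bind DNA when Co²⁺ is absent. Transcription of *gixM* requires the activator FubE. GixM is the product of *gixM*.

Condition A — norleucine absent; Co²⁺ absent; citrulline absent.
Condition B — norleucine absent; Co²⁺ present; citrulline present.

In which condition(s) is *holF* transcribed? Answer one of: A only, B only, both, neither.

B only

Condition A:
Norleucine is absent, so DovB is active.
Co²⁺ is absent, so FubE is active.
No repressor is bound and FubE is active, so *gixM* is transcribed.
So GixM is produced and active.
Citrulline is absent, so SovY is inactive.
With repressor GixM bound, *holF* is not transcribed.
→ *holF* is OFF in A.
Condition B:
Norleucine is absent, so DovB is active.
Co²⁺ is present, so FubE is inactive.
Required activator FubE is absent, so *gixM* is not transcribed.
So GixM is not produced.
Citrulline is present, so SovY is active.
Activator DovB is present, so *holF* is transcribed.
→ *holF* is ON in B.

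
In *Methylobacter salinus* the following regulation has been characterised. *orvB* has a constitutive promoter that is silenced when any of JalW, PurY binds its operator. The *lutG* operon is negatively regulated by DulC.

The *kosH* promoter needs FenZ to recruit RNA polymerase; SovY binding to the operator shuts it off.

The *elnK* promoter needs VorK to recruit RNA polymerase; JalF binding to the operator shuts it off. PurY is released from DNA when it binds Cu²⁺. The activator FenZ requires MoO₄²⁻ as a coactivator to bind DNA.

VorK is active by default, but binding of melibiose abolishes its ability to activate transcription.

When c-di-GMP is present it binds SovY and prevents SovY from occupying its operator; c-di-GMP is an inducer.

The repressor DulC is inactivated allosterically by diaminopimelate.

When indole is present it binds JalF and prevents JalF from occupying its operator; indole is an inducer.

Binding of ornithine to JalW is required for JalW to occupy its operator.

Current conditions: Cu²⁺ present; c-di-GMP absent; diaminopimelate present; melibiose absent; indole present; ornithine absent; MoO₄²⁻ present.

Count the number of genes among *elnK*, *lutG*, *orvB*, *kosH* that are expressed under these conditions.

Indole is present, so JalF is inactive.
Melibiose is absent, so VorK is active.
No repressor is bound and VorK is active, so *elnK* is transcribed.
→ *elnK* is ON.
Diaminopimelate is present, so DulC is inactive.
With no repressor bound, *lutG* is transcribed.
→ *lutG* is ON.
Ornithine is absent, so JalW is inactive.
Cu²⁺ is present, so PurY is inactive.
With no repressor bound, *orvB* is transcribed.
→ *orvB* is ON.
c-di-GMP is absent, so SovY is active.
MoO₄²⁻ is present, so FenZ is active.
With repressor SovY bound, *kosH* is not transcribed.
→ *kosH* is OFF.
3 of the 4 genes are transcribed.

3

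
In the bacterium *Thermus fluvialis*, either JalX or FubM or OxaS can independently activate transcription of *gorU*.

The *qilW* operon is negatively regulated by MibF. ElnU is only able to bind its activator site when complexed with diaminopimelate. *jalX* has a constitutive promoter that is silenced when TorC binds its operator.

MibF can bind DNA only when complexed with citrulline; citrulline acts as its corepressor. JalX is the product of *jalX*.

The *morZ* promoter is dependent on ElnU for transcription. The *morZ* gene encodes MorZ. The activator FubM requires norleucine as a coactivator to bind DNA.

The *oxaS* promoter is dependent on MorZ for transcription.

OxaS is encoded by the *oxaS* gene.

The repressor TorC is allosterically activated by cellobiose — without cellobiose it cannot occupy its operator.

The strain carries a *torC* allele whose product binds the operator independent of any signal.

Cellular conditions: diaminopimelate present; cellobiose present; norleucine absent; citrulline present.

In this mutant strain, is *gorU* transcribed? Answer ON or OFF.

ON

TorC is constitutively active in this strain.
With repressor TorC bound, *jalX* is not transcribed.
So JalX is not produced.
Norleucine is absent, so FubM is inactive.
Diaminopimelate is present, so ElnU is active.
No repressor is bound and ElnU is active, so *morZ* is transcribed.
So MorZ is produced and active.
No repressor is bound and MorZ is active, so *oxaS* is transcribed.
So OxaS is produced and active.
Activator OxaS is present, so *gorU* is transcribed.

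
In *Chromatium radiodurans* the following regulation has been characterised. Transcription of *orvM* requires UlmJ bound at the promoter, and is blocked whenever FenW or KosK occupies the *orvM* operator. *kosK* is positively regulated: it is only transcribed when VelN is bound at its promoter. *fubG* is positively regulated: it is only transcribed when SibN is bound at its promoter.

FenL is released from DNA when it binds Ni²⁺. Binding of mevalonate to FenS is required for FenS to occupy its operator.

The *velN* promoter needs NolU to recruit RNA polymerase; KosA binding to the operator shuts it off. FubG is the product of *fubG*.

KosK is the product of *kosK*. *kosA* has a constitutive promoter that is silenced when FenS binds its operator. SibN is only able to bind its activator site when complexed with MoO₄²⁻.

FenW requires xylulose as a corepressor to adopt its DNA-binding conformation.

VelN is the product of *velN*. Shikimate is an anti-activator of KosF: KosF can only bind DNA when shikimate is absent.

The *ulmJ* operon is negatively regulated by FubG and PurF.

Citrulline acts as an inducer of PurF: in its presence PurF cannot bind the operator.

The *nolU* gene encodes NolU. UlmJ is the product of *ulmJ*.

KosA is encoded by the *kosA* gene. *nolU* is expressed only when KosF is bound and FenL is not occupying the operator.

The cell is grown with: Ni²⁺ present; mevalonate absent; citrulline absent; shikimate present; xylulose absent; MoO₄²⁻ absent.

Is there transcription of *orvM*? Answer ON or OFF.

Xylulose is absent, so FenW is inactive.
Ni²⁺ is present, so FenL is inactive.
Shikimate is present, so KosF is inactive.
Required activator KosF is absent, so *nolU* is not transcribed.
So NolU is not produced.
Mevalonate is absent, so FenS is inactive.
With no repressor bound, *kosA* is transcribed.
So KosA is produced and active.
With repressor KosA bound, *velN* is not transcribed.
So VelN is not produced.
Required activator VelN is absent, so *kosK* is not transcribed.
So KosK is not produced.
MoO₄²⁻ is absent, so SibN is inactive.
Required activator SibN is absent, so *fubG* is not transcribed.
So FubG is not produced.
Citrulline is absent, so PurF is active.
With repressor PurF bound, *ulmJ* is not transcribed.
So UlmJ is not produced.
Required activator UlmJ is absent, so *orvM* is not transcribed.

OFF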